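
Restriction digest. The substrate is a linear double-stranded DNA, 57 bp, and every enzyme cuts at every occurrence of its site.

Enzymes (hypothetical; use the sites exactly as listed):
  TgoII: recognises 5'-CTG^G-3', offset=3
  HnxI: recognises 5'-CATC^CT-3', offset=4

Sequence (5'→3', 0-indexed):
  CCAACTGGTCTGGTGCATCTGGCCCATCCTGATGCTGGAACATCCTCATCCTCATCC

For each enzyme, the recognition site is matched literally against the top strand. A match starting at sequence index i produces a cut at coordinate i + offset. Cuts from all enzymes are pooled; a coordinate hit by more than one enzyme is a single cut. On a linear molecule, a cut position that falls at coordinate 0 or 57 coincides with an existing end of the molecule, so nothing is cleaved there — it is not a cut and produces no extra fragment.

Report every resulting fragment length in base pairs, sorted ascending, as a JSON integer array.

Per-enzyme occurrences:
  TgoII CTGG/3: at [4, 9, 18, 34] ⇒ [7, 12, 21, 37]
  HnxI CATCCT/4: at [24, 40, 46] ⇒ [28, 44, 50]

All cut coordinates (distinct, sorted): [7, 12, 21, 28, 37, 44, 50]

Fragment lengths:
  [0,7): 7 bp
  [7,12): 5 bp
  [12,21): 9 bp
  [21,28): 7 bp
  [28,37): 9 bp
  [37,44): 7 bp
  [44,50): 6 bp
  [50,57): 7 bp

[5,6,7,7,7,7,9,9]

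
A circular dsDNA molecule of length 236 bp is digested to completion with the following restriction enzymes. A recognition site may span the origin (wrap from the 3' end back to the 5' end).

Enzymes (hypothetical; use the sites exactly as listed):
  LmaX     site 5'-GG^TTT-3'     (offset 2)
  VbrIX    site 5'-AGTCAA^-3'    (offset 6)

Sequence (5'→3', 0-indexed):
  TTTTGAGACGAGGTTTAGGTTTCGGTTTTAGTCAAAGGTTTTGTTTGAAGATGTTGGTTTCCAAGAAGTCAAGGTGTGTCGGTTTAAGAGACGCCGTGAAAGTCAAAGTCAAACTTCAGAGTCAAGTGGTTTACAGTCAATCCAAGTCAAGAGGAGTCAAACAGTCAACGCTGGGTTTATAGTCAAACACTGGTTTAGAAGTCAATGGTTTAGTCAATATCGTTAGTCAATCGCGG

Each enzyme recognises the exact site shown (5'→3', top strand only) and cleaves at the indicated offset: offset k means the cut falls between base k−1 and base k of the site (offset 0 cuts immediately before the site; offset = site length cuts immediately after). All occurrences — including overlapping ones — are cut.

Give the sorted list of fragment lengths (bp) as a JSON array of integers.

[3,3,4,6,6,6,6,7,7,8,9,10,10,10,10,11,11,12,13,13,13,15,19,24]

Scan for sites:
  LmaX (GGTTT, off=2): starts [11, 17, 23, 36, 55, 80, 127, 173, 191, 206, 234] → cuts [0, 13, 19, 25, 38, 57, 82, 129, 175, 193, 208]
  VbrIX (AGTCAA, off=6): starts [29, 66, 100, 106, 119, 134, 144, 154, 162, 180, 199, 211, 224] → cuts [35, 72, 106, 112, 125, 140, 150, 160, 168, 186, 205, 217, 230]

Pooled cuts: [0, 13, 19, 25, 35, 38, 57, 72, 82, 106, 112, 125, 129, 140, 150, 160, 168, 175, 186, 193, 205, 208, 217, 230]

Fragments:
  0→13: 13 bp
  13→19: 6 bp
  19→25: 6 bp
  25→35: 10 bp
  35→38: 3 bp
  38→57: 19 bp
  57→72: 15 bp
  72→82: 10 bp
  82→106: 24 bp
  106→112: 6 bp
  112→125: 13 bp
  125→129: 4 bp
  129→140: 11 bp
  140→150: 10 bp
  150→160: 10 bp
  160→168: 8 bp
  168→175: 7 bp
  175→186: 11 bp
  186→193: 7 bp
  193→205: 12 bp
  205→208: 3 bp
  208→217: 9 bp
  217→230: 13 bp
  230→0 (wrap): 236-230+0 = 6 bp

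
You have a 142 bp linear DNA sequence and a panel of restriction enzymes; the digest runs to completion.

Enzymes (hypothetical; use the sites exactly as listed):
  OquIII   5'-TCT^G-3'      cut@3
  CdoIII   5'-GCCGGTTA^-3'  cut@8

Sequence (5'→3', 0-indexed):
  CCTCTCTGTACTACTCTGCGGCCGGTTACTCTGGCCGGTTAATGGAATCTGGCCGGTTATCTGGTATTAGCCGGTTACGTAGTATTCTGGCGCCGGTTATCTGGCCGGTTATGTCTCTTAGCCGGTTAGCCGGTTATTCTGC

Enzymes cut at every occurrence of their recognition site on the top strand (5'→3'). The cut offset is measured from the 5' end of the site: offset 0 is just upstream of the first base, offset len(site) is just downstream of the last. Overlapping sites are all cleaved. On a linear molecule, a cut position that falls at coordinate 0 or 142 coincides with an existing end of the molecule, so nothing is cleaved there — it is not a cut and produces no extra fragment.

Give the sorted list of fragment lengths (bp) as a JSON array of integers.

Site scan:
  OquIII TCTG/3: at [4, 14, 29, 47, 59, 85, 99, 137] ⇒ [7, 17, 32, 50, 62, 88, 102, 140]
  CdoIII GCCGGTTA/8: at [20, 33, 51, 69, 91, 103, 120, 128] ⇒ [28, 41, 59, 77, 99, 111, 128, 136]

All cut coordinates (distinct, sorted): [7, 17, 28, 32, 41, 50, 59, 62, 77, 88, 99, 102, 111, 128, 136, 140]

Fragment lengths:
  [0,7): 7 bp
  [7,17): 10 bp
  [17,28): 11 bp
  [28,32): 4 bp
  [32,41): 9 bp
  [41,50): 9 bp
  [50,59): 9 bp
  [59,62): 3 bp
  [62,77): 15 bp
  [77,88): 11 bp
  [88,99): 11 bp
  [99,102): 3 bp
  [102,111): 9 bp
  [111,128): 17 bp
  [128,136): 8 bp
  [136,140): 4 bp
  [140,142): 2 bp

[2,3,3,4,4,7,8,9,9,9,9,10,11,11,11,15,17]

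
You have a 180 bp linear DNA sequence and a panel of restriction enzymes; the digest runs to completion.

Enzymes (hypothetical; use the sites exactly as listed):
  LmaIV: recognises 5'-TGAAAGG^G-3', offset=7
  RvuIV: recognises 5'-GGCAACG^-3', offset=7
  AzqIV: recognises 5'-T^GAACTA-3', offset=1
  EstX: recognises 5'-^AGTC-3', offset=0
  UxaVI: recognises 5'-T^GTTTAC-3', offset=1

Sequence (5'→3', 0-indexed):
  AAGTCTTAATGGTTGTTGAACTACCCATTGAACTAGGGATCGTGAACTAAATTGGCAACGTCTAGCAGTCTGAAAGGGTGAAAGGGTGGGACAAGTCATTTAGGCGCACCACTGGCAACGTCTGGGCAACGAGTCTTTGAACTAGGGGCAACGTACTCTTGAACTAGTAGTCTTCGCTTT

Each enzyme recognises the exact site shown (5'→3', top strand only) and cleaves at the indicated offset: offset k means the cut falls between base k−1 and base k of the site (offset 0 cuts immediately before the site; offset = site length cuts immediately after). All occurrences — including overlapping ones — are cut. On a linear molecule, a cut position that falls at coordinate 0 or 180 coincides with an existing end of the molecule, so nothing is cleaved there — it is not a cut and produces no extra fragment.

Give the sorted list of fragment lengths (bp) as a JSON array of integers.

Site scan:
  LmaIV (TGAAAGGG, off=7): starts [70, 78] → cuts [77, 85]
  RvuIV (GGCAACG, off=7): starts [53, 113, 124, 146] → cuts [60, 120, 131, 153]
  AzqIV (TGAACTA, off=1): starts [16, 28, 42, 137, 159] → cuts [17, 29, 43, 138, 160]
  EstX (AGTC, off=0): starts [1, 66, 93, 131, 168] → cuts [1, 66, 93, 131, 168]
  UxaVI (TGTTTAC, off=1): no sites

All cut coordinates (distinct, sorted): [1, 17, 29, 43, 60, 66, 77, 85, 93, 120, 131, 138, 153, 160, 168]

Fragment lengths:
  [0,1): 1 bp
  [1,17): 16 bp
  [17,29): 12 bp
  [29,43): 14 bp
  [43,60): 17 bp
  [60,66): 6 bp
  [66,77): 11 bp
  [77,85): 8 bp
  [85,93): 8 bp
  [93,120): 27 bp
  [120,131): 11 bp
  [131,138): 7 bp
  [138,153): 15 bp
  [153,160): 7 bp
  [160,168): 8 bp
  [168,180): 12 bp

[1,6,7,7,8,8,8,11,11,12,12,14,15,16,17,27]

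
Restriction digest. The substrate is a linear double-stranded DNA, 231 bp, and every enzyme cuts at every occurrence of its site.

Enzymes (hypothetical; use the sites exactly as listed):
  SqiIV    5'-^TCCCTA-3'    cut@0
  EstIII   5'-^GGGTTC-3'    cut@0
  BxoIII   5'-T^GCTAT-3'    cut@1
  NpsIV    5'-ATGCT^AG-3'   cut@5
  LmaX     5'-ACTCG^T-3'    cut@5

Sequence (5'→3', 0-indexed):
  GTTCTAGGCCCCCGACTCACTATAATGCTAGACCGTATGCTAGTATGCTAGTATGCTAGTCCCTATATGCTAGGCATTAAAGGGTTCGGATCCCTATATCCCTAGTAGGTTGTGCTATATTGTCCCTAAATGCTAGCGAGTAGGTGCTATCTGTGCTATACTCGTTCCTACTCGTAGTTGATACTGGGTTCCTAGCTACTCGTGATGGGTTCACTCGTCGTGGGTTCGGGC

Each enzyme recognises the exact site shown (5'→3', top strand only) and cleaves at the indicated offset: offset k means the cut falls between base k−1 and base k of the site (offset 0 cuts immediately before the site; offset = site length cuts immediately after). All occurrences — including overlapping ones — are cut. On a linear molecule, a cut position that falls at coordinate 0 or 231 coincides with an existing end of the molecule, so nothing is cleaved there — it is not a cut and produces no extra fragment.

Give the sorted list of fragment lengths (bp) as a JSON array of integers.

[2,4,4,8,8,8,9,9,9,10,10,10,10,11,11,11,12,12,12,15,17,29]

Per-enzyme occurrences:
  SqiIV TCCCTA/0: at [59, 90, 98, 122] ⇒ [59, 90, 98, 122]
  EstIII GGGTTC/0: at [81, 185, 206, 221] ⇒ [81, 185, 206, 221]
  BxoIII TGCTAT/1: at [112, 144, 153] ⇒ [113, 145, 154]
  NpsIV ATGCTAG/5: at [24, 36, 44, 52, 66, 129] ⇒ [29, 41, 49, 57, 71, 134]
  LmaX ACTCGT/5: at [159, 169, 197, 212] ⇒ [164, 174, 202, 217]

All cut coordinates (distinct, sorted): [29, 41, 49, 57, 59, 71, 81, 90, 98, 113, 122, 134, 145, 154, 164, 174, 185, 202, 206, 217, 221]

Fragments:
  [0,29): 29 bp
  [29,41): 12 bp
  [41,49): 8 bp
  [49,57): 8 bp
  [57,59): 2 bp
  [59,71): 12 bp
  [71,81): 10 bp
  [81,90): 9 bp
  [90,98): 8 bp
  [98,113): 15 bp
  [113,122): 9 bp
  [122,134): 12 bp
  [134,145): 11 bp
  [145,154): 9 bp
  [154,164): 10 bp
  [164,174): 10 bp
  [174,185): 11 bp
  [185,202): 17 bp
  [202,206): 4 bp
  [206,217): 11 bp
  [217,221): 4 bp
  [221,231): 10 bp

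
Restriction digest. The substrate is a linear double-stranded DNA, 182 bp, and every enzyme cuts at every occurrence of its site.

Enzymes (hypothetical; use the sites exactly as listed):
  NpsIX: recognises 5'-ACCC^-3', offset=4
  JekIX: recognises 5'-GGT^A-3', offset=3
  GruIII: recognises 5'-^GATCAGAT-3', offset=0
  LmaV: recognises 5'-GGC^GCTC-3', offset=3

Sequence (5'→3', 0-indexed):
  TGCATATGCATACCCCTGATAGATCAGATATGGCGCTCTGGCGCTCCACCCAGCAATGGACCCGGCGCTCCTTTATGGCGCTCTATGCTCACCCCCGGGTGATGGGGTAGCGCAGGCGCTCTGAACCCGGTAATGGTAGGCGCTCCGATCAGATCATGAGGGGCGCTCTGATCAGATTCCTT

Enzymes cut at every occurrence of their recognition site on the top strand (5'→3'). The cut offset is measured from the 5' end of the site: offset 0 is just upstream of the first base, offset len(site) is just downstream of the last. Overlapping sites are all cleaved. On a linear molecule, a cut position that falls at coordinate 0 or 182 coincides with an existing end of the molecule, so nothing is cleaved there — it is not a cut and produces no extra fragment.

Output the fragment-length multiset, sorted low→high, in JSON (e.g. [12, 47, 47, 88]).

Site scan:
  NpsIX (ACCC, off=4): starts [11, 47, 59, 90, 124] → cuts [15, 51, 63, 94, 128]
  JekIX (GGTA, off=3): starts [105, 128, 134] → cuts [108, 131, 137]
  GruIII (GATCAGAT, off=0): starts [21, 146, 169] → cuts [21, 146, 169]
  LmaV (GGCGCTC, off=3): starts [31, 39, 63, 76, 114, 138, 161] → cuts [34, 42, 66, 79, 117, 141, 164]

Pooled cuts: [15, 21, 34, 42, 51, 63, 66, 79, 94, 108, 117, 128, 131, 137, 141, 146, 164, 169]

Fragments:
  [0,15): 15 bp
  [15,21): 6 bp
  [21,34): 13 bp
  [34,42): 8 bp
  [42,51): 9 bp
  [51,63): 12 bp
  [63,66): 3 bp
  [66,79): 13 bp
  [79,94): 15 bp
  [94,108): 14 bp
  [108,117): 9 bp
  [117,128): 11 bp
  [128,131): 3 bp
  [131,137): 6 bp
  [137,141): 4 bp
  [141,146): 5 bp
  [146,164): 18 bp
  [164,169): 5 bp
  [169,182): 13 bp

[3,3,4,5,5,6,6,8,9,9,11,12,13,13,13,14,15,15,18]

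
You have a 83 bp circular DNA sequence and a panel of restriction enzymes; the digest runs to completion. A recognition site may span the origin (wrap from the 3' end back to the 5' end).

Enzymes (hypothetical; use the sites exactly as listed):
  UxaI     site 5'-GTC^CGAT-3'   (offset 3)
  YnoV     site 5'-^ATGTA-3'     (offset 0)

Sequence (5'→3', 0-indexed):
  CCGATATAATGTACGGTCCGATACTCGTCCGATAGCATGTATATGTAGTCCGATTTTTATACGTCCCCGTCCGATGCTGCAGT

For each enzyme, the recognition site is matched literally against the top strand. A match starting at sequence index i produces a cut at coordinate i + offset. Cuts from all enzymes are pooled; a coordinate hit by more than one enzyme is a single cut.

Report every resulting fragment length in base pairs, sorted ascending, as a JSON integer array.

Site scan:
  UxaI (GTCCGAT, off=3): starts [15, 26, 47, 68, 81] → cuts [1, 18, 29, 50, 71]
  YnoV (ATGTA, off=0): starts [8, 36, 42] → cuts [8, 36, 42]

Pooled cuts: [1, 8, 18, 29, 36, 42, 50, 71]

Fragments:
  1→8: 7 bp
  8→18: 10 bp
  18→29: 11 bp
  29→36: 7 bp
  36→42: 6 bp
  42→50: 8 bp
  50→71: 21 bp
  71→1 (wrap): 83-71+1 = 13 bp

[6,7,7,8,10,11,13,21]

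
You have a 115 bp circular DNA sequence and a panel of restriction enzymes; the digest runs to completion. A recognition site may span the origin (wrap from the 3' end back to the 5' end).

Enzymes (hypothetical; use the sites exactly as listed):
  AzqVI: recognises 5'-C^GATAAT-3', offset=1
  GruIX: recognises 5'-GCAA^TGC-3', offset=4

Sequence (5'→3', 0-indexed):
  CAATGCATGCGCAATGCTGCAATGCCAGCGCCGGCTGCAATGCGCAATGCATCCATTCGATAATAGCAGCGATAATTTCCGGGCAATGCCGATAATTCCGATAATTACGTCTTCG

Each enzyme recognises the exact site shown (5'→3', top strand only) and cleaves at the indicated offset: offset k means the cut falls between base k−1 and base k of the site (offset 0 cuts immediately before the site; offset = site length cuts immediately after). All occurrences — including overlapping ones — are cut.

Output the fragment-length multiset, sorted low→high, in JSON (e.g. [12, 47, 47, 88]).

[4,7,8,9,11,11,12,16,18,19]

Site scan:
  AzqVI (CGATAAT, off=1): starts [57, 69, 89, 98] → cuts [58, 70, 90, 99]
  GruIX (GCAATGC, off=4): starts [10, 18, 36, 43, 82, 114] → cuts [3, 14, 22, 40, 47, 86]

All cut coordinates (distinct, sorted): [3, 14, 22, 40, 47, 58, 70, 86, 90, 99]

Fragments:
  3→14: 11 bp
  14→22: 8 bp
  22→40: 18 bp
  40→47: 7 bp
  47→58: 11 bp
  58→70: 12 bp
  70→86: 16 bp
  86→90: 4 bp
  90→99: 9 bp
  99→3 (wrap): 115-99+3 = 19 bp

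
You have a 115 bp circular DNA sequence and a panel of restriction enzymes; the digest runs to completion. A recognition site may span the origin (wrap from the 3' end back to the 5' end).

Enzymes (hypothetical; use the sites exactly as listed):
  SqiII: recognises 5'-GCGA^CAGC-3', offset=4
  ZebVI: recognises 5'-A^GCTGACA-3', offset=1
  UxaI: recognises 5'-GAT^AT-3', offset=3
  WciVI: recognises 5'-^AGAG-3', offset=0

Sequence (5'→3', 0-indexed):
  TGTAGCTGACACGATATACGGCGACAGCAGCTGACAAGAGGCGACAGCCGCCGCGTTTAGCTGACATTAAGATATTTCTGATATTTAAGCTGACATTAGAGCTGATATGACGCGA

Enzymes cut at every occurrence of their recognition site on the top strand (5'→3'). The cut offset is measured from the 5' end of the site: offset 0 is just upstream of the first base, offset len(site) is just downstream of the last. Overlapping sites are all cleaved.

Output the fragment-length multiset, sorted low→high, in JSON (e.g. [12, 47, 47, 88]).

Per-enzyme occurrences:
  SqiII (GCGACAGC, off=4): starts [20, 40] → cuts [24, 44]
  ZebVI (AGCTGACA, off=1): starts [3, 28, 58, 87] → cuts [4, 29, 59, 88]
  UxaI (GATAT, off=3): starts [12, 70, 79, 103] → cuts [15, 73, 82, 106]
  WciVI (AGAG, off=0): starts [36, 97] → cuts [36, 97]

Pooled cuts: [4, 15, 24, 29, 36, 44, 59, 73, 82, 88, 97, 106]

Fragment lengths:
  4→15: 11 bp
  15→24: 9 bp
  24→29: 5 bp
  29→36: 7 bp
  36→44: 8 bp
  44→59: 15 bp
  59→73: 14 bp
  73→82: 9 bp
  82→88: 6 bp
  88→97: 9 bp
  97→106: 9 bp
  106→4 (wrap): 115-106+4 = 13 bp

[5,6,7,8,9,9,9,9,11,13,14,15]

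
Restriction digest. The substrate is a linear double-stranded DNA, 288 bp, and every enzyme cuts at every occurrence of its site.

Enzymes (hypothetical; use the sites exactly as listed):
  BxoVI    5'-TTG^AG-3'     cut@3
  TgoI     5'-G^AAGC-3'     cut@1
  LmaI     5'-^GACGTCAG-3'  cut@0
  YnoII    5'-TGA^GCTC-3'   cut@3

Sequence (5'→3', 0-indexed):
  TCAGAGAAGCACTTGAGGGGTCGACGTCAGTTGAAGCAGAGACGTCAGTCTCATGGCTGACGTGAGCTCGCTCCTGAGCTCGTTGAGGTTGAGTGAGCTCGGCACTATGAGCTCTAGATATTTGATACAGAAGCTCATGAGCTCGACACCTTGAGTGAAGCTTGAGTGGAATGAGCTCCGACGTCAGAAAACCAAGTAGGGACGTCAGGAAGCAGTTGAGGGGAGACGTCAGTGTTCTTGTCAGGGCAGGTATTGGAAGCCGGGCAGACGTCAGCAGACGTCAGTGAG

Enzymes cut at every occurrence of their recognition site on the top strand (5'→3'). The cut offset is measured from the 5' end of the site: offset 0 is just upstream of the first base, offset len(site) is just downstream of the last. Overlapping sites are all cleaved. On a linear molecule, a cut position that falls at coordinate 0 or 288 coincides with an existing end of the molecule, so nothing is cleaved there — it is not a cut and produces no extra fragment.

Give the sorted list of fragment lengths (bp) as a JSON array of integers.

[4,5,5,6,6,6,7,7,7,8,9,9,9,10,10,10,10,11,12,12,13,14,20,21,25,32]

Site scan:
  BxoVI (TTGAG, off=3): starts [12, 82, 88, 150, 161, 215] → cuts [15, 85, 91, 153, 164, 218]
  TgoI (GAAGC, off=1): starts [5, 32, 129, 156, 208, 255] → cuts [6, 33, 130, 157, 209, 256]
  LmaI (GACGTCAG, off=0): starts [22, 40, 179, 200, 224, 266, 276] → cuts [22, 40, 179, 200, 224, 266, 276]
  YnoII (TGAGCTC, off=3): starts [62, 74, 93, 107, 137, 171] → cuts [65, 77, 96, 110, 140, 174]

All cut coordinates (distinct, sorted): [6, 15, 22, 33, 40, 65, 77, 85, 91, 96, 110, 130, 140, 153, 157, 164, 174, 179, 200, 209, 218, 224, 256, 266, 276]

Fragments:
  [0,6): 6 bp
  [6,15): 9 bp
  [15,22): 7 bp
  [22,33): 11 bp
  [33,40): 7 bp
  [40,65): 25 bp
  [65,77): 12 bp
  [77,85): 8 bp
  [85,91): 6 bp
  [91,96): 5 bp
  [96,110): 14 bp
  [110,130): 20 bp
  [130,140): 10 bp
  [140,153): 13 bp
  [153,157): 4 bp
  [157,164): 7 bp
  [164,174): 10 bp
  [174,179): 5 bp
  [179,200): 21 bp
  [200,209): 9 bp
  [209,218): 9 bp
  [218,224): 6 bp
  [224,256): 32 bp
  [256,266): 10 bp
  [266,276): 10 bp
  [276,288): 12 bp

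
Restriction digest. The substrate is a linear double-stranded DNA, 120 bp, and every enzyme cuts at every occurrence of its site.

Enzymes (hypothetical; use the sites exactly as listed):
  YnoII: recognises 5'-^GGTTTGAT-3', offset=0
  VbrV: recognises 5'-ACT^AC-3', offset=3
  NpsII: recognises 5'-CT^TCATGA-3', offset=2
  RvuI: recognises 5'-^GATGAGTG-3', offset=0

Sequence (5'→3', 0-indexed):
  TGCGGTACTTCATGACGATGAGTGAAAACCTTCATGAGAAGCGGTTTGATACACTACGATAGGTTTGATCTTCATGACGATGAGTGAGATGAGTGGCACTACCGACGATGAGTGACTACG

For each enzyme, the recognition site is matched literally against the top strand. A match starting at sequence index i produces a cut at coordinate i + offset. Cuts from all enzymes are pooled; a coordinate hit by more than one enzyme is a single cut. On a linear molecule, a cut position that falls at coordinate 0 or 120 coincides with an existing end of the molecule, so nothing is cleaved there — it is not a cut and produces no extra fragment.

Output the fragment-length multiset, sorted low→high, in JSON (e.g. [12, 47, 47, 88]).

Per-enzyme occurrences:
  YnoII GGTTTGAT/0: at [42, 61] ⇒ [42, 61]
  VbrV ACTAC/3: at [52, 97, 114] ⇒ [55, 100, 117]
  NpsII CTTCATGA/2: at [7, 29, 69] ⇒ [9, 31, 71]
  RvuI GATGAGTG/0: at [16, 78, 87, 106] ⇒ [16, 78, 87, 106]

Pooled cuts: [9, 16, 31, 42, 55, 61, 71, 78, 87, 100, 106, 117]

Fragments:
  [0,9): 9 bp
  [9,16): 7 bp
  [16,31): 15 bp
  [31,42): 11 bp
  [42,55): 13 bp
  [55,61): 6 bp
  [61,71): 10 bp
  [71,78): 7 bp
  [78,87): 9 bp
  [87,100): 13 bp
  [100,106): 6 bp
  [106,117): 11 bp
  [117,120): 3 bp

[3,6,6,7,7,9,9,10,11,11,13,13,15]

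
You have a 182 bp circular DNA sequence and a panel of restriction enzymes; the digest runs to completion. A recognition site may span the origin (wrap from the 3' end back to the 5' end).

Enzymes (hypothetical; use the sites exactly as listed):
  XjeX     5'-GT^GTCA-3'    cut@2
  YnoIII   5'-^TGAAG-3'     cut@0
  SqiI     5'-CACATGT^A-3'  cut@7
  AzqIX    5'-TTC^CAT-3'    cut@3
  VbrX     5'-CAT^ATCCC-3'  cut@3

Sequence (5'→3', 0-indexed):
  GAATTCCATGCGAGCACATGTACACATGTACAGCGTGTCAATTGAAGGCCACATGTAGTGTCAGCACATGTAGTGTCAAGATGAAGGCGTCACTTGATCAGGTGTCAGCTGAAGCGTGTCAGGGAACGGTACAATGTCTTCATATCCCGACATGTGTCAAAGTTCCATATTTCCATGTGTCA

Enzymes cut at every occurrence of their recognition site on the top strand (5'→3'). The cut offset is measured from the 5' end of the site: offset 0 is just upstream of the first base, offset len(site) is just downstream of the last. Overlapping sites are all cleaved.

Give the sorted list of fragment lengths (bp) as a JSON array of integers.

[3,3,5,6,6,7,7,8,8,8,10,10,12,12,14,15,22,26]

Scan for sites:
  XjeX (GTGTCA, off=2): starts [34, 57, 72, 101, 115, 153, 176] → cuts [36, 59, 74, 103, 117, 155, 178]
  YnoIII (TGAAG, off=0): starts [42, 81, 109] → cuts [42, 81, 109]
  SqiI (CACATGTA, off=7): starts [14, 22, 49, 64] → cuts [21, 29, 56, 71]
  AzqIX (TTCCAT, off=3): starts [3, 162, 170] → cuts [6, 165, 173]
  VbrX (CATATCCC, off=3): starts [140] → cuts [143]

Pooled cuts: [6, 21, 29, 36, 42, 56, 59, 71, 74, 81, 103, 109, 117, 143, 155, 165, 173, 178]

Fragments:
  6→21: 15 bp
  21→29: 8 bp
  29→36: 7 bp
  36→42: 6 bp
  42→56: 14 bp
  56→59: 3 bp
  59→71: 12 bp
  71→74: 3 bp
  74→81: 7 bp
  81→103: 22 bp
  103→109: 6 bp
  109→117: 8 bp
  117→143: 26 bp
  143→155: 12 bp
  155→165: 10 bp
  165→173: 8 bp
  173→178: 5 bp
  178→6 (wrap): 182-178+6 = 10 bp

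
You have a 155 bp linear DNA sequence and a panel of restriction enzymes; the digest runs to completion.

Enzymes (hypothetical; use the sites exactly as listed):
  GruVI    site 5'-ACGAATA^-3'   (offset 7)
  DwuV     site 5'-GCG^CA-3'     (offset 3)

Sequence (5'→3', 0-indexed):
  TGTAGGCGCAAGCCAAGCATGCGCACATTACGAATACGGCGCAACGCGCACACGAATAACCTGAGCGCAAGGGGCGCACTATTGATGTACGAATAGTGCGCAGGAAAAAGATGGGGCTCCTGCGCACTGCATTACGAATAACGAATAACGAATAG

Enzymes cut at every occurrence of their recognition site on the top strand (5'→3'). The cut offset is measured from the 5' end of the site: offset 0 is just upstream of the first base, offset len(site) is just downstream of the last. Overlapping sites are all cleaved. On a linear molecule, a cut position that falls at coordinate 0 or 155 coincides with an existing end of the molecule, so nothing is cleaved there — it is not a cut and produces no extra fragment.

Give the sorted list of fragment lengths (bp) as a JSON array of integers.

Scan for sites:
  GruVI (ACGAATA, off=7): starts [29, 51, 88, 133, 140, 147] → cuts [36, 58, 95, 140, 147, 154]
  DwuV (GCGCA, off=3): starts [5, 20, 38, 45, 64, 73, 97, 121] → cuts [8, 23, 41, 48, 67, 76, 100, 124]

Pooled cuts: [8, 23, 36, 41, 48, 58, 67, 76, 95, 100, 124, 140, 147, 154]

Fragments:
  [0,8): 8 bp
  [8,23): 15 bp
  [23,36): 13 bp
  [36,41): 5 bp
  [41,48): 7 bp
  [48,58): 10 bp
  [58,67): 9 bp
  [67,76): 9 bp
  [76,95): 19 bp
  [95,100): 5 bp
  [100,124): 24 bp
  [124,140): 16 bp
  [140,147): 7 bp
  [147,154): 7 bp
  [154,155): 1 bp

[1,5,5,7,7,7,8,9,9,10,13,15,16,19,24]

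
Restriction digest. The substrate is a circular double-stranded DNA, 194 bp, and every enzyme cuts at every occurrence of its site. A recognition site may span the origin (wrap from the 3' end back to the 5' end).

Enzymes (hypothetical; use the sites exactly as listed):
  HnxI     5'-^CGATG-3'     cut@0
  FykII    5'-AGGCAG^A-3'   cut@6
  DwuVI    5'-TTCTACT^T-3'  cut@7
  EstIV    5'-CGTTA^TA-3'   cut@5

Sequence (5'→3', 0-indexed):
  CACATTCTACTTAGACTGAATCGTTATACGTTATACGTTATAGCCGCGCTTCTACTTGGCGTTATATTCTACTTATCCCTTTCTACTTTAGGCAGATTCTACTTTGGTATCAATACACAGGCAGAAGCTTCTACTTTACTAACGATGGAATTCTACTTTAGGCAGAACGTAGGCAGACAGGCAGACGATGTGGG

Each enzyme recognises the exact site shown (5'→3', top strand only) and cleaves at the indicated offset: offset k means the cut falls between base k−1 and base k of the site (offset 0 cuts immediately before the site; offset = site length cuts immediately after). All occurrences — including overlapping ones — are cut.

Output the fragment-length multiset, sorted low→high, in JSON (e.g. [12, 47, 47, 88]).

Per-enzyme occurrences:
  HnxI (CGATG, off=0): starts [142, 185] → cuts [142, 185]
  FykII (AGGCAGA, off=6): starts [89, 118, 159, 170, 178] → cuts [95, 124, 165, 176, 184]
  DwuVI (TTCTACTT, off=7): starts [4, 49, 66, 80, 96, 128, 150] → cuts [11, 56, 73, 87, 103, 135, 157]
  EstIV (CGTTATA, off=5): starts [21, 28, 35, 59] → cuts [26, 33, 40, 64]

Pooled cuts: [11, 26, 33, 40, 56, 64, 73, 87, 95, 103, 124, 135, 142, 157, 165, 176, 184, 185]

Fragment lengths:
  11→26: 15 bp
  26→33: 7 bp
  33→40: 7 bp
  40→56: 16 bp
  56→64: 8 bp
  64→73: 9 bp
  73→87: 14 bp
  87→95: 8 bp
  95→103: 8 bp
  103→124: 21 bp
  124→135: 11 bp
  135→142: 7 bp
  142→157: 15 bp
  157→165: 8 bp
  165→176: 11 bp
  176→184: 8 bp
  184→185: 1 bp
  185→11 (wrap): 194-185+11 = 20 bp

[1,7,7,7,8,8,8,8,8,9,11,11,14,15,15,16,20,21]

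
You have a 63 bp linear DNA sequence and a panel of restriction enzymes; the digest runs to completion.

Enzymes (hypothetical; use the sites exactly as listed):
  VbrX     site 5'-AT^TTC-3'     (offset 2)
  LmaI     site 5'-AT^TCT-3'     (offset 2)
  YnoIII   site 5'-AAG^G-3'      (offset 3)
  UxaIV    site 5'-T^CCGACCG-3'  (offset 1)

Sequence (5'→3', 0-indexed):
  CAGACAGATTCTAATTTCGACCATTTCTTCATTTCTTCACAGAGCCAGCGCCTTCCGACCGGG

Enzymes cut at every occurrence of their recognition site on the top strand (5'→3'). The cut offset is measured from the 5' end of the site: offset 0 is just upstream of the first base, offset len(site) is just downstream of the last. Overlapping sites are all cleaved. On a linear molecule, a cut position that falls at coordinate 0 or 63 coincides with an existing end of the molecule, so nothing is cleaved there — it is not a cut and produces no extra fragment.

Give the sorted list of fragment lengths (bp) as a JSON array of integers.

Site scan:
  VbrX ATTTC/2: at [13, 22, 30] ⇒ [15, 24, 32]
  LmaI ATTCT/2: at [7] ⇒ [9]
  YnoIII (AAGG, off=3): no sites
  UxaIV TCCGACCG/1: at [53] ⇒ [54]

All cut coordinates (distinct, sorted): [9, 15, 24, 32, 54]

Fragment lengths:
  [0,9): 9 bp
  [9,15): 6 bp
  [15,24): 9 bp
  [24,32): 8 bp
  [32,54): 22 bp
  [54,63): 9 bp

[6,8,9,9,9,22]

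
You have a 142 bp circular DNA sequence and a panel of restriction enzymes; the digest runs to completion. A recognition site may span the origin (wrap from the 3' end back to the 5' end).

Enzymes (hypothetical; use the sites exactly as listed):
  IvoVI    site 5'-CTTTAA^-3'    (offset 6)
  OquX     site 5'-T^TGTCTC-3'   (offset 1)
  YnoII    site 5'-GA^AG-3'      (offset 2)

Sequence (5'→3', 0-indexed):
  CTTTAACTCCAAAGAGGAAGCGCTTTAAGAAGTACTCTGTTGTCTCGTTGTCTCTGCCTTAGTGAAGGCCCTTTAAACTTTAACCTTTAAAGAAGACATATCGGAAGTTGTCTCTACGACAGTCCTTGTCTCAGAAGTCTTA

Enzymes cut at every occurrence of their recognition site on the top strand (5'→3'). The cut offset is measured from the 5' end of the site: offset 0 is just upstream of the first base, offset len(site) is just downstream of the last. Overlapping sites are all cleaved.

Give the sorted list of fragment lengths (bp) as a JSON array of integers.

[2,3,3,7,7,8,9,10,10,11,12,12,13,17,18]

Site scan:
  IvoVI (CTTTAA, off=6): starts [0, 22, 70, 77, 84] → cuts [6, 28, 76, 83, 90]
  OquX (TTGTCTC, off=1): starts [39, 47, 107, 125] → cuts [40, 48, 108, 126]
  YnoII (GAAG, off=2): starts [16, 28, 63, 91, 103, 133] → cuts [18, 30, 65, 93, 105, 135]

Pooled cuts: [6, 18, 28, 30, 40, 48, 65, 76, 83, 90, 93, 105, 108, 126, 135]

Fragment lengths:
  6→18: 12 bp
  18→28: 10 bp
  28→30: 2 bp
  30→40: 10 bp
  40→48: 8 bp
  48→65: 17 bp
  65→76: 11 bp
  76→83: 7 bp
  83→90: 7 bp
  90→93: 3 bp
  93→105: 12 bp
  105→108: 3 bp
  108→126: 18 bp
  126→135: 9 bp
  135→6 (wrap): 142-135+6 = 13 bp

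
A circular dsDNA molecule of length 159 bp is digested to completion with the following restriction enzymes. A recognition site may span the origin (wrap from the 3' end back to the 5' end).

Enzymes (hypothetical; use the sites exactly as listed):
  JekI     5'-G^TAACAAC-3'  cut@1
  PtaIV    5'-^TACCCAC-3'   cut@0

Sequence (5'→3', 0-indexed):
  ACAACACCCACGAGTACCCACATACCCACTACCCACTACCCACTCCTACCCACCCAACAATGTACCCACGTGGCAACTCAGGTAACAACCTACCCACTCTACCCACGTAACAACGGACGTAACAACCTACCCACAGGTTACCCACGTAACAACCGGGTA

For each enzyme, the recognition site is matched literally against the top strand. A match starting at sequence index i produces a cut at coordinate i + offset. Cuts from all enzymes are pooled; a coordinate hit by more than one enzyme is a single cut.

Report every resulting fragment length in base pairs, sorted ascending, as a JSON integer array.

[7,7,8,8,8,8,8,9,10,11,11,12,16,16,20]

Site scan:
  JekI GTAACAAC/1: at [81, 106, 118, 145, 156] ⇒ [82, 107, 119, 146, 157]
  PtaIV TACCCAC/0: at [14, 22, 29, 36, 46, 62, 90, 99, 127, 138] ⇒ [14, 22, 29, 36, 46, 62, 90, 99, 127, 138]

All cut coordinates (distinct, sorted): [14, 22, 29, 36, 46, 62, 82, 90, 99, 107, 119, 127, 138, 146, 157]

Fragment lengths:
  14→22: 8 bp
  22→29: 7 bp
  29→36: 7 bp
  36→46: 10 bp
  46→62: 16 bp
  62→82: 20 bp
  82→90: 8 bp
  90→99: 9 bp
  99→107: 8 bp
  107→119: 12 bp
  119→127: 8 bp
  127→138: 11 bp
  138→146: 8 bp
  146→157: 11 bp
  157→14 (wrap): 159-157+14 = 16 bp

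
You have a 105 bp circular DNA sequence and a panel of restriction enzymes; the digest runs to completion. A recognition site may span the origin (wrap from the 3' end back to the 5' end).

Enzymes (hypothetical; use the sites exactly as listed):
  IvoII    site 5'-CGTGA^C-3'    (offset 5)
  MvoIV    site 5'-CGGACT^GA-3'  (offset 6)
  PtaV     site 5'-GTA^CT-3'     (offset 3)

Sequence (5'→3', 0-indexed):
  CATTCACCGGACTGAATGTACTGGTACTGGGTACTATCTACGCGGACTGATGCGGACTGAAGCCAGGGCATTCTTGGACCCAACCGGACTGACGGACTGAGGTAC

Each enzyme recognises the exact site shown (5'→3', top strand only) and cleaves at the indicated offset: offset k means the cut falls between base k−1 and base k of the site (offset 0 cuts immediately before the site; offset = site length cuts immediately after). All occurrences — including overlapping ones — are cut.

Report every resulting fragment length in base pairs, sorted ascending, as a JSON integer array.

Site scan:
  IvoII (CGTGAC, off=5): no sites
  MvoIV (CGGACTGA, off=6): starts [7, 42, 52, 84, 92] → cuts [13, 48, 58, 90, 98]
  PtaV (GTACT, off=3): starts [17, 23, 30] → cuts [20, 26, 33]

Pooled cuts: [13, 20, 26, 33, 48, 58, 90, 98]

Fragment lengths:
  13→20: 7 bp
  20→26: 6 bp
  26→33: 7 bp
  33→48: 15 bp
  48→58: 10 bp
  58→90: 32 bp
  90→98: 8 bp
  98→13 (wrap): 105-98+13 = 20 bp

[6,7,7,8,10,15,20,32]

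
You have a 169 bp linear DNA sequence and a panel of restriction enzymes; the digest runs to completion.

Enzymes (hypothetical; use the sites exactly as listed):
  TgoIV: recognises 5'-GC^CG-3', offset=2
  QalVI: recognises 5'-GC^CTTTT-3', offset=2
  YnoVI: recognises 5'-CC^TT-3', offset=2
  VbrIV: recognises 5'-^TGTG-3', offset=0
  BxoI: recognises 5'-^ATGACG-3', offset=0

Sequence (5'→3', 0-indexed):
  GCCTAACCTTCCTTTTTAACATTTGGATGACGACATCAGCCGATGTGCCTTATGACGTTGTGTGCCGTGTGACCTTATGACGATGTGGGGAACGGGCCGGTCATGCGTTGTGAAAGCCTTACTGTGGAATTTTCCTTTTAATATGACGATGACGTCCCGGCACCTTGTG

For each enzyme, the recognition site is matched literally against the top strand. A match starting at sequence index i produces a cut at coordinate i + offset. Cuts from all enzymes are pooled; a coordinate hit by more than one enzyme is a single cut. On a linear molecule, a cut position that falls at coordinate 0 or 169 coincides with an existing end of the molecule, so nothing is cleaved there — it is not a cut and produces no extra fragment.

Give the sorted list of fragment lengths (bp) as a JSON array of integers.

Site scan:
  TgoIV GCCG/2: at [38, 63, 95] ⇒ [40, 65, 97]
  QalVI (GCCTTTT, off=2): no sites
  YnoVI CCTT/2: at [6, 10, 47, 72, 116, 133, 162] ⇒ [8, 12, 49, 74, 118, 135, 164]
  VbrIV TGTG/0: at [43, 58, 60, 67, 83, 108, 122, 165] ⇒ [43, 58, 60, 67, 83, 108, 122, 165]
  BxoI ATGACG/0: at [26, 51, 76, 142, 148] ⇒ [26, 51, 76, 142, 148]

Pooled cuts: [8, 12, 26, 40, 43, 49, 51, 58, 60, 65, 67, 74, 76, 83, 97, 108, 118, 122, 135, 142, 148, 164, 165]

Fragments:
  [0,8): 8 bp
  [8,12): 4 bp
  [12,26): 14 bp
  [26,40): 14 bp
  [40,43): 3 bp
  [43,49): 6 bp
  [49,51): 2 bp
  [51,58): 7 bp
  [58,60): 2 bp
  [60,65): 5 bp
  [65,67): 2 bp
  [67,74): 7 bp
  [74,76): 2 bp
  [76,83): 7 bp
  [83,97): 14 bp
  [97,108): 11 bp
  [108,118): 10 bp
  [118,122): 4 bp
  [122,135): 13 bp
  [135,142): 7 bp
  [142,148): 6 bp
  [148,164): 16 bp
  [164,165): 1 bp
  [165,169): 4 bp

[1,2,2,2,2,3,4,4,4,5,6,6,7,7,7,7,8,10,11,13,14,14,14,16]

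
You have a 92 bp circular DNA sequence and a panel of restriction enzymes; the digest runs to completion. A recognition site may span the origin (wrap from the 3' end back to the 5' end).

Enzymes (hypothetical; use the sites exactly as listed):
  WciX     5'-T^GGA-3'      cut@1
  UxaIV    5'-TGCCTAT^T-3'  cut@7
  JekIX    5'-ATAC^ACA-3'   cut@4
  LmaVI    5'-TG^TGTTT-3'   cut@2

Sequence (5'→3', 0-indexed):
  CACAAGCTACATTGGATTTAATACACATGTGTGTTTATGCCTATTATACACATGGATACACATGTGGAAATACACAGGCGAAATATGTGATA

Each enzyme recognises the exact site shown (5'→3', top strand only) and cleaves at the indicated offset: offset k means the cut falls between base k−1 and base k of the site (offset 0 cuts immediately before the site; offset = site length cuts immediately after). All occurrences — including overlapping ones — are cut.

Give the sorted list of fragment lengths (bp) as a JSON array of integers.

[4,5,6,6,7,8,11,12,13,20]

Site scan:
  WciX (TGGA, off=1): starts [12, 52, 64] → cuts [13, 53, 65]
  UxaIV (TGCCTATT, off=7): starts [37] → cuts [44]
  JekIX (ATACACA, off=4): starts [20, 45, 55, 69, 89] → cuts [1, 24, 49, 59, 73]
  LmaVI (TGTGTTT, off=2): starts [29] → cuts [31]

Pooled cuts: [1, 13, 24, 31, 44, 49, 53, 59, 65, 73]

Fragments:
  1→13: 12 bp
  13→24: 11 bp
  24→31: 7 bp
  31→44: 13 bp
  44→49: 5 bp
  49→53: 4 bp
  53→59: 6 bp
  59→65: 6 bp
  65→73: 8 bp
  73→1 (wrap): 92-73+1 = 20 bp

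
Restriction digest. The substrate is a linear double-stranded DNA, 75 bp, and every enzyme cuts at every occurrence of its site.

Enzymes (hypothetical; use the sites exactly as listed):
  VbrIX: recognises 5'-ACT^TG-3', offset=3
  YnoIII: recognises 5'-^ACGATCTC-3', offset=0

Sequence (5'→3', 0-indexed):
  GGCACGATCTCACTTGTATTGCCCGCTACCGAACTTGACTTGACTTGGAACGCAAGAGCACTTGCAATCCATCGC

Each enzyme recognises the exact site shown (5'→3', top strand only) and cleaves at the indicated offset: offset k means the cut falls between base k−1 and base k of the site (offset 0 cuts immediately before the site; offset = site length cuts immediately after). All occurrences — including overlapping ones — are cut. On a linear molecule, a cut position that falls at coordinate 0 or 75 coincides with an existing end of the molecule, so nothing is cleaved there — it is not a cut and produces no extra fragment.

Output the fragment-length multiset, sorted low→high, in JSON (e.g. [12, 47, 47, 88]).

[3,5,5,11,13,17,21]

Per-enzyme occurrences:
  VbrIX ACTTG/3: at [11, 32, 37, 42, 59] ⇒ [14, 35, 40, 45, 62]
  YnoIII ACGATCTC/0: at [3] ⇒ [3]

Pooled cuts: [3, 14, 35, 40, 45, 62]

Fragments:
  [0,3): 3 bp
  [3,14): 11 bp
  [14,35): 21 bp
  [35,40): 5 bp
  [40,45): 5 bp
  [45,62): 17 bp
  [62,75): 13 bp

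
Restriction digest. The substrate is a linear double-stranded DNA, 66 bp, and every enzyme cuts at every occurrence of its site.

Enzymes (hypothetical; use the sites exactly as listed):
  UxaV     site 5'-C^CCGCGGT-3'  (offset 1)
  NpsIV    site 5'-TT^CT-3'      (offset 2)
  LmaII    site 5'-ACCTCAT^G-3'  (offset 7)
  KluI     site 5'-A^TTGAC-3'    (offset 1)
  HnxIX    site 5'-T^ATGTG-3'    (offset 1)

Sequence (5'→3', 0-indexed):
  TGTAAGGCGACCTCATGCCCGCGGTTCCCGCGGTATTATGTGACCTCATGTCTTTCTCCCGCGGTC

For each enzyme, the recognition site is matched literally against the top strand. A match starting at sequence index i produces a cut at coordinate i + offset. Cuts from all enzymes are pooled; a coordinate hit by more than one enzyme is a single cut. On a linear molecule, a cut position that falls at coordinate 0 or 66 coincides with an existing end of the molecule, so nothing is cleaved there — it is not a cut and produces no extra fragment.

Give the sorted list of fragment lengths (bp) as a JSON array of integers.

Scan for sites:
  UxaV (CCCGCGGT, off=1): starts [17, 26, 57] → cuts [18, 27, 58]
  NpsIV (TTCT, off=2): starts [53] → cuts [55]
  LmaII (ACCTCATG, off=7): starts [9, 42] → cuts [16, 49]
  KluI (ATTGAC, off=1): no sites
  HnxIX (TATGTG, off=1): starts [36] → cuts [37]

All cut coordinates (distinct, sorted): [16, 18, 27, 37, 49, 55, 58]

Fragments:
  [0,16): 16 bp
  [16,18): 2 bp
  [18,27): 9 bp
  [27,37): 10 bp
  [37,49): 12 bp
  [49,55): 6 bp
  [55,58): 3 bp
  [58,66): 8 bp

[2,3,6,8,9,10,12,16]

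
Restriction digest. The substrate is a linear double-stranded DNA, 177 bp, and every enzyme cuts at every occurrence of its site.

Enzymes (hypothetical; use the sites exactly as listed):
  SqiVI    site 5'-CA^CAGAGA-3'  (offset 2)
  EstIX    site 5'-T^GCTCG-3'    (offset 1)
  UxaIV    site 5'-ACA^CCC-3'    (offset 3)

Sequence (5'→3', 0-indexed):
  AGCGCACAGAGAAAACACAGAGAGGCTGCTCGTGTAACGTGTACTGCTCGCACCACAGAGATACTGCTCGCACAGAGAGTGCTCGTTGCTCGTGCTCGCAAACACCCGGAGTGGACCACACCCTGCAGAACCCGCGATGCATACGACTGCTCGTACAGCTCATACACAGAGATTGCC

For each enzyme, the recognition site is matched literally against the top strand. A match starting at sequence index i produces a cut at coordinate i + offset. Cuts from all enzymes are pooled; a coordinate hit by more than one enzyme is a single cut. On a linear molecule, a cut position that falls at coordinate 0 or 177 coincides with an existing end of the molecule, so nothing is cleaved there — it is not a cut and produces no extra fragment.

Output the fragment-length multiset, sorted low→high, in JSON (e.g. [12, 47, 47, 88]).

[6,6,7,7,8,10,10,10,11,11,11,16,18,18,28]

Site scan:
  SqiVI (CACAGAGA, off=2): starts [4, 15, 53, 70, 164] → cuts [6, 17, 55, 72, 166]
  EstIX (TGCTCG, off=1): starts [26, 44, 64, 79, 86, 92, 147] → cuts [27, 45, 65, 80, 87, 93, 148]
  UxaIV (ACACCC, off=3): starts [101, 117] → cuts [104, 120]

Pooled cuts: [6, 17, 27, 45, 55, 65, 72, 80, 87, 93, 104, 120, 148, 166]

Fragments:
  [0,6): 6 bp
  [6,17): 11 bp
  [17,27): 10 bp
  [27,45): 18 bp
  [45,55): 10 bp
  [55,65): 10 bp
  [65,72): 7 bp
  [72,80): 8 bp
  [80,87): 7 bp
  [87,93): 6 bp
  [93,104): 11 bp
  [104,120): 16 bp
  [120,148): 28 bp
  [148,166): 18 bp
  [166,177): 11 bp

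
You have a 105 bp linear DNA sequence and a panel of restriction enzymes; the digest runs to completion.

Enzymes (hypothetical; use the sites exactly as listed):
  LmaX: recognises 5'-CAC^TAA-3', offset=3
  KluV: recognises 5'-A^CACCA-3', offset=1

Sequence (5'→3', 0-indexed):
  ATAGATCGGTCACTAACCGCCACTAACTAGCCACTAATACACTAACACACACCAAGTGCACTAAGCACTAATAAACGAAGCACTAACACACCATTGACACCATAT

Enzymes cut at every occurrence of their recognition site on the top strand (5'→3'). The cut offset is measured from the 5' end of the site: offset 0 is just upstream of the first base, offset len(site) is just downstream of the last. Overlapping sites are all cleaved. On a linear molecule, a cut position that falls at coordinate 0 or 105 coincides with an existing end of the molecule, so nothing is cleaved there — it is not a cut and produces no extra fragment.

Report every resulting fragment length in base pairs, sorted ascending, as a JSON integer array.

[5,7,7,8,8,9,10,11,12,13,15]

Scan for sites:
  LmaX (CACTAA, off=3): starts [10, 20, 31, 39, 58, 65, 80] → cuts [13, 23, 34, 42, 61, 68, 83]
  KluV (ACACCA, off=1): starts [48, 87, 96] → cuts [49, 88, 97]

Pooled cuts: [13, 23, 34, 42, 49, 61, 68, 83, 88, 97]

Fragments:
  [0,13): 13 bp
  [13,23): 10 bp
  [23,34): 11 bp
  [34,42): 8 bp
  [42,49): 7 bp
  [49,61): 12 bp
  [61,68): 7 bp
  [68,83): 15 bp
  [83,88): 5 bp
  [88,97): 9 bp
  [97,105): 8 bp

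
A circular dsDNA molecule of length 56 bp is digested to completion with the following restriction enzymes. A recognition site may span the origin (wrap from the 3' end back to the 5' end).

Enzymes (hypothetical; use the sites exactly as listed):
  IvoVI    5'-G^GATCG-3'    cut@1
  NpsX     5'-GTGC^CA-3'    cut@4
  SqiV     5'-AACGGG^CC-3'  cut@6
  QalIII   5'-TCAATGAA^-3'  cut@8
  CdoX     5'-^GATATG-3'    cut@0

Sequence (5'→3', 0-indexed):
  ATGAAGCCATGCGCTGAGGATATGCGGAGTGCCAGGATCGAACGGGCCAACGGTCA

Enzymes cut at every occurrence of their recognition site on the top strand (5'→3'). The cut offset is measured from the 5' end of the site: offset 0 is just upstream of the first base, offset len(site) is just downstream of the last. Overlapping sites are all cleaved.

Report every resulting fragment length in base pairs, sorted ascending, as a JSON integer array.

Per-enzyme occurrences:
  IvoVI (GGATCG, off=1): starts [34] → cuts [35]
  NpsX (GTGCCA, off=4): starts [28] → cuts [32]
  SqiV (AACGGGCC, off=6): starts [40] → cuts [46]
  QalIII (TCAATGAA, off=8): starts [53] → cuts [5]
  CdoX (GATATG, off=0): starts [18] → cuts [18]

All cut coordinates (distinct, sorted): [5, 18, 32, 35, 46]

Fragments:
  5→18: 13 bp
  18→32: 14 bp
  32→35: 3 bp
  35→46: 11 bp
  46→5 (wrap): 56-46+5 = 15 bp

[3,11,13,14,15]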